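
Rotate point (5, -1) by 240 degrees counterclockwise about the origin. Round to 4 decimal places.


x' = 5*cos(240) - -1*sin(240) = -3.366
y' = 5*sin(240) + -1*cos(240) = -3.8301

(-3.366, -3.8301)


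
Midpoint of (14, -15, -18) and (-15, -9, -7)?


Midpoint = ((14+-15)/2, (-15+-9)/2, (-18+-7)/2) = (-0.5, -12, -12.5)

(-0.5, -12, -12.5)


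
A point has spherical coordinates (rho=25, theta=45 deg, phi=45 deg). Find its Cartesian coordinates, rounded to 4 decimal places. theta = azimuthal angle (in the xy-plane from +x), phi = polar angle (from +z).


x = 25 * sin(45) * cos(45) = 12.5
y = 25 * sin(45) * sin(45) = 12.5
z = 25 * cos(45) = 17.6777

(12.5, 12.5, 17.6777)


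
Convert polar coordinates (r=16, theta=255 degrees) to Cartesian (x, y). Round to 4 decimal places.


x = 16 * cos(255) = -4.1411
y = 16 * sin(255) = -15.4548

(-4.1411, -15.4548)


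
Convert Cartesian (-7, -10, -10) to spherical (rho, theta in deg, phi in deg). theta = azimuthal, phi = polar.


rho = sqrt((-7)^2 + (-10)^2 + (-10)^2) = 15.7797
theta = atan2(-10, -7) = 235.008 deg
phi = acos(-10/15.7797) = 129.3254 deg

rho = 15.7797, theta = 235.008 deg, phi = 129.3254 deg


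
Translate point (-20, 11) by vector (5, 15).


Translation: (x+dx, y+dy) = (-20+5, 11+15) = (-15, 26)

(-15, 26)


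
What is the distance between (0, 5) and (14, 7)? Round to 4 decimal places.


d = sqrt((14-0)^2 + (7-5)^2) = 14.1421

14.1421


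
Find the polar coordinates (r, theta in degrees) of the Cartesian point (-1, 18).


r = sqrt((-1)^2 + 18^2) = 18.0278
theta = atan2(18, -1) = 93.1798 degrees

r = 18.0278, theta = 93.1798 degrees


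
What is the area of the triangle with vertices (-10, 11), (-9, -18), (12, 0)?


Area = |x1(y2-y3) + x2(y3-y1) + x3(y1-y2)| / 2
= |-10*(-18-0) + -9*(0-11) + 12*(11--18)| / 2
= 313.5

313.5


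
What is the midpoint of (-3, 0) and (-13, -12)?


Midpoint = ((-3+-13)/2, (0+-12)/2) = (-8, -6)

(-8, -6)


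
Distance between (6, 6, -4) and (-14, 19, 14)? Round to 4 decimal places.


d = sqrt((-14-6)^2 + (19-6)^2 + (14--4)^2) = 29.8831

29.8831


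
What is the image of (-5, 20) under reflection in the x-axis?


Reflection across x-axis: (x, y) -> (x, -y)
(-5, 20) -> (-5, -20)

(-5, -20)


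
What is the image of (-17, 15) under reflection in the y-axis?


Reflection across y-axis: (x, y) -> (-x, y)
(-17, 15) -> (17, 15)

(17, 15)


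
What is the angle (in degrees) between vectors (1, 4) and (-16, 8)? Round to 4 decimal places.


dot = 1*-16 + 4*8 = 16
|u| = 4.1231, |v| = 17.8885
cos(angle) = 0.2169
angle = 77.4712 degrees

77.4712 degrees


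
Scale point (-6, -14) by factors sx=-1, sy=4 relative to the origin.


Scaling: (x*sx, y*sy) = (-6*-1, -14*4) = (6, -56)

(6, -56)


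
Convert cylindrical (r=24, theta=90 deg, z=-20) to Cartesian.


x = 24 * cos(90) = 0
y = 24 * sin(90) = 24
z = -20

(0, 24, -20)


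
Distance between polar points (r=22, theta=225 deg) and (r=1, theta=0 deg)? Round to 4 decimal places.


d = sqrt(r1^2 + r2^2 - 2*r1*r2*cos(t2-t1))
d = sqrt(22^2 + 1^2 - 2*22*1*cos(0-225)) = 22.7181

22.7181


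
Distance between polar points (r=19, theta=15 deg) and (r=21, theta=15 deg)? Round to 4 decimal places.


d = sqrt(r1^2 + r2^2 - 2*r1*r2*cos(t2-t1))
d = sqrt(19^2 + 21^2 - 2*19*21*cos(15-15)) = 2

2


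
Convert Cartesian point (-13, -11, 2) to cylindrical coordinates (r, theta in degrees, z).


r = sqrt((-13)^2 + (-11)^2) = 17.0294
theta = atan2(-11, -13) = 220.2364 deg
z = 2

r = 17.0294, theta = 220.2364 deg, z = 2


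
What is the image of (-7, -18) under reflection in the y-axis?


Reflection across y-axis: (x, y) -> (-x, y)
(-7, -18) -> (7, -18)

(7, -18)


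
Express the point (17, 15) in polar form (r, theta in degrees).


r = sqrt(17^2 + 15^2) = 22.6716
theta = atan2(15, 17) = 41.4237 degrees

r = 22.6716, theta = 41.4237 degrees


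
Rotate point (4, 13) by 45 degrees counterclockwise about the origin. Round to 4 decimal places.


x' = 4*cos(45) - 13*sin(45) = -6.364
y' = 4*sin(45) + 13*cos(45) = 12.0208

(-6.364, 12.0208)


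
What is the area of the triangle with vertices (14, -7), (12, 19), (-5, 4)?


Area = |x1(y2-y3) + x2(y3-y1) + x3(y1-y2)| / 2
= |14*(19-4) + 12*(4--7) + -5*(-7-19)| / 2
= 236

236


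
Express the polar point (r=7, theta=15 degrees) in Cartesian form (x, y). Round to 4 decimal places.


x = 7 * cos(15) = 6.7615
y = 7 * sin(15) = 1.8117

(6.7615, 1.8117)


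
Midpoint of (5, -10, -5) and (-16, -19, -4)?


Midpoint = ((5+-16)/2, (-10+-19)/2, (-5+-4)/2) = (-5.5, -14.5, -4.5)

(-5.5, -14.5, -4.5)


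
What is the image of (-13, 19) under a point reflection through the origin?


Reflection through origin: (x, y) -> (-x, -y)
(-13, 19) -> (13, -19)

(13, -19)


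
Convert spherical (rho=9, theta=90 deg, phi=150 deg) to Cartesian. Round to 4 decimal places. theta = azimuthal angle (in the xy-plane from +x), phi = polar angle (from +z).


x = 9 * sin(150) * cos(90) = 0
y = 9 * sin(150) * sin(90) = 4.5
z = 9 * cos(150) = -7.7942

(0, 4.5, -7.7942)


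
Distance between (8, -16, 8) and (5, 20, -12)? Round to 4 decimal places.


d = sqrt((5-8)^2 + (20--16)^2 + (-12-8)^2) = 41.2916

41.2916


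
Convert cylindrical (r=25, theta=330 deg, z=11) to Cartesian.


x = 25 * cos(330) = 21.6506
y = 25 * sin(330) = -12.5
z = 11

(21.6506, -12.5, 11)


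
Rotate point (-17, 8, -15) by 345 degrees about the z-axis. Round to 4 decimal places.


x' = -17*cos(345) - 8*sin(345) = -14.3502
y' = -17*sin(345) + 8*cos(345) = 12.1273
z' = -15

(-14.3502, 12.1273, -15)


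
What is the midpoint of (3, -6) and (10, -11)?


Midpoint = ((3+10)/2, (-6+-11)/2) = (6.5, -8.5)

(6.5, -8.5)


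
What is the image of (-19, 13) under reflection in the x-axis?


Reflection across x-axis: (x, y) -> (x, -y)
(-19, 13) -> (-19, -13)

(-19, -13)


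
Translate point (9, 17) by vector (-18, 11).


Translation: (x+dx, y+dy) = (9+-18, 17+11) = (-9, 28)

(-9, 28)


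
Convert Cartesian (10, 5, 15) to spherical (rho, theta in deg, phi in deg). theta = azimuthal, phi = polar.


rho = sqrt(10^2 + 5^2 + 15^2) = 18.7083
theta = atan2(5, 10) = 26.5651 deg
phi = acos(15/18.7083) = 36.6992 deg

rho = 18.7083, theta = 26.5651 deg, phi = 36.6992 deg


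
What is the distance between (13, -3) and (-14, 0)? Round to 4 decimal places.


d = sqrt((-14-13)^2 + (0--3)^2) = 27.1662

27.1662


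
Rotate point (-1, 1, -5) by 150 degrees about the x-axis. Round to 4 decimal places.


x' = -1
y' = 1*cos(150) - -5*sin(150) = 1.634
z' = 1*sin(150) + -5*cos(150) = 4.8301

(-1, 1.634, 4.8301)


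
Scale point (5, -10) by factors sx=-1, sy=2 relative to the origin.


Scaling: (x*sx, y*sy) = (5*-1, -10*2) = (-5, -20)

(-5, -20)


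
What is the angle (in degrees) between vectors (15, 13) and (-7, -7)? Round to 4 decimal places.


dot = 15*-7 + 13*-7 = -196
|u| = 19.8494, |v| = 9.8995
cos(angle) = -0.9975
angle = 175.9144 degrees

175.9144 degrees


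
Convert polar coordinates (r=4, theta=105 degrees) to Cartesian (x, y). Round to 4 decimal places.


x = 4 * cos(105) = -1.0353
y = 4 * sin(105) = 3.8637

(-1.0353, 3.8637)


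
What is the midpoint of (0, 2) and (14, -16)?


Midpoint = ((0+14)/2, (2+-16)/2) = (7, -7)

(7, -7)


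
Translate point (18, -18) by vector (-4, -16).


Translation: (x+dx, y+dy) = (18+-4, -18+-16) = (14, -34)

(14, -34)


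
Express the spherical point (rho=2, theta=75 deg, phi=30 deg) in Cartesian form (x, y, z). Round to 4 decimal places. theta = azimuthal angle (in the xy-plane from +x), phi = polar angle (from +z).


x = 2 * sin(30) * cos(75) = 0.2588
y = 2 * sin(30) * sin(75) = 0.9659
z = 2 * cos(30) = 1.7321

(0.2588, 0.9659, 1.7321)


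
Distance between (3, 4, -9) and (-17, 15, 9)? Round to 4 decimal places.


d = sqrt((-17-3)^2 + (15-4)^2 + (9--9)^2) = 29.0689

29.0689


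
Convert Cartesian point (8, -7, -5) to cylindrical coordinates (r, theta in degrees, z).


r = sqrt(8^2 + (-7)^2) = 10.6301
theta = atan2(-7, 8) = 318.8141 deg
z = -5

r = 10.6301, theta = 318.8141 deg, z = -5


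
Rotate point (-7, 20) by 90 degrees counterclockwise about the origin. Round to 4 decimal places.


x' = -7*cos(90) - 20*sin(90) = -20
y' = -7*sin(90) + 20*cos(90) = -7

(-20, -7)


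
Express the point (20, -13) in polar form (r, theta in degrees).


r = sqrt(20^2 + (-13)^2) = 23.8537
theta = atan2(-13, 20) = 326.9761 degrees

r = 23.8537, theta = 326.9761 degrees


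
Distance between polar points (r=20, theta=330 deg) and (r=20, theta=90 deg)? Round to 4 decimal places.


d = sqrt(r1^2 + r2^2 - 2*r1*r2*cos(t2-t1))
d = sqrt(20^2 + 20^2 - 2*20*20*cos(90-330)) = 34.641

34.641


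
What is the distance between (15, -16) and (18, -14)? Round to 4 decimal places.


d = sqrt((18-15)^2 + (-14--16)^2) = 3.6056

3.6056


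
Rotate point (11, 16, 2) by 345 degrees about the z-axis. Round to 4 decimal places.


x' = 11*cos(345) - 16*sin(345) = 14.7663
y' = 11*sin(345) + 16*cos(345) = 12.6078
z' = 2

(14.7663, 12.6078, 2)


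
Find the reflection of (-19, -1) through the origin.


Reflection through origin: (x, y) -> (-x, -y)
(-19, -1) -> (19, 1)

(19, 1)


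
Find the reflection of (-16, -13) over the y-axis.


Reflection across y-axis: (x, y) -> (-x, y)
(-16, -13) -> (16, -13)

(16, -13)


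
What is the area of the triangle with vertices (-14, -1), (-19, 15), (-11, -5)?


Area = |x1(y2-y3) + x2(y3-y1) + x3(y1-y2)| / 2
= |-14*(15--5) + -19*(-5--1) + -11*(-1-15)| / 2
= 14

14


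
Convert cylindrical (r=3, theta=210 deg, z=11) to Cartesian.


x = 3 * cos(210) = -2.5981
y = 3 * sin(210) = -1.5
z = 11

(-2.5981, -1.5, 11)


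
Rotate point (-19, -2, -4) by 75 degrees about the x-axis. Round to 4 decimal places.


x' = -19
y' = -2*cos(75) - -4*sin(75) = 3.3461
z' = -2*sin(75) + -4*cos(75) = -2.9671

(-19, 3.3461, -2.9671)


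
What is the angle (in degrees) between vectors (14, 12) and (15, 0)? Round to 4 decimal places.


dot = 14*15 + 12*0 = 210
|u| = 18.4391, |v| = 15
cos(angle) = 0.7593
angle = 40.6013 degrees

40.6013 degrees


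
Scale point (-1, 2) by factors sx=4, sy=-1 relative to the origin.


Scaling: (x*sx, y*sy) = (-1*4, 2*-1) = (-4, -2)

(-4, -2)


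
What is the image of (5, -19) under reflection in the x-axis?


Reflection across x-axis: (x, y) -> (x, -y)
(5, -19) -> (5, 19)

(5, 19)


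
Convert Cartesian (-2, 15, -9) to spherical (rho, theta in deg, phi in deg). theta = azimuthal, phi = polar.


rho = sqrt((-2)^2 + 15^2 + (-9)^2) = 17.6068
theta = atan2(15, -2) = 97.5946 deg
phi = acos(-9/17.6068) = 120.7415 deg

rho = 17.6068, theta = 97.5946 deg, phi = 120.7415 deg


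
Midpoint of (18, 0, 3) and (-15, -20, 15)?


Midpoint = ((18+-15)/2, (0+-20)/2, (3+15)/2) = (1.5, -10, 9)

(1.5, -10, 9)


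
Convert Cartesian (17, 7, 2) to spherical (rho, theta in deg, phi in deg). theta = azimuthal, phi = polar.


rho = sqrt(17^2 + 7^2 + 2^2) = 18.4932
theta = atan2(7, 17) = 22.3801 deg
phi = acos(2/18.4932) = 83.7915 deg

rho = 18.4932, theta = 22.3801 deg, phi = 83.7915 deg


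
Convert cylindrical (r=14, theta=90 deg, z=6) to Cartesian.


x = 14 * cos(90) = 0
y = 14 * sin(90) = 14
z = 6

(0, 14, 6)


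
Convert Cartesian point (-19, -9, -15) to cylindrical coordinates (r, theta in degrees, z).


r = sqrt((-19)^2 + (-9)^2) = 21.0238
theta = atan2(-9, -19) = 205.3462 deg
z = -15

r = 21.0238, theta = 205.3462 deg, z = -15


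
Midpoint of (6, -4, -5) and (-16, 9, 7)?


Midpoint = ((6+-16)/2, (-4+9)/2, (-5+7)/2) = (-5, 2.5, 1)

(-5, 2.5, 1)


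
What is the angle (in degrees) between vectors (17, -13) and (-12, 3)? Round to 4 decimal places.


dot = 17*-12 + -13*3 = -243
|u| = 21.4009, |v| = 12.3693
cos(angle) = -0.918
angle = 156.6309 degrees

156.6309 degrees


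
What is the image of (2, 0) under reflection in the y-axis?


Reflection across y-axis: (x, y) -> (-x, y)
(2, 0) -> (-2, 0)

(-2, 0)


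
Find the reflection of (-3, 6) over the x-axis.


Reflection across x-axis: (x, y) -> (x, -y)
(-3, 6) -> (-3, -6)

(-3, -6)


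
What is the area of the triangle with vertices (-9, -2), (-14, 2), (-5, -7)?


Area = |x1(y2-y3) + x2(y3-y1) + x3(y1-y2)| / 2
= |-9*(2--7) + -14*(-7--2) + -5*(-2-2)| / 2
= 4.5

4.5


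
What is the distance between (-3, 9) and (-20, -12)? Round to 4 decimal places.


d = sqrt((-20--3)^2 + (-12-9)^2) = 27.0185

27.0185


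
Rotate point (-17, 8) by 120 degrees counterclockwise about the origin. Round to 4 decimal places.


x' = -17*cos(120) - 8*sin(120) = 1.5718
y' = -17*sin(120) + 8*cos(120) = -18.7224

(1.5718, -18.7224)


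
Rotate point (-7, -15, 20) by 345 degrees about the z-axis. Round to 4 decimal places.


x' = -7*cos(345) - -15*sin(345) = -10.6438
y' = -7*sin(345) + -15*cos(345) = -12.6772
z' = 20

(-10.6438, -12.6772, 20)


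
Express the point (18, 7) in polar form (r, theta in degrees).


r = sqrt(18^2 + 7^2) = 19.3132
theta = atan2(7, 18) = 21.2505 degrees

r = 19.3132, theta = 21.2505 degrees


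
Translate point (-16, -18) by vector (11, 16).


Translation: (x+dx, y+dy) = (-16+11, -18+16) = (-5, -2)

(-5, -2)


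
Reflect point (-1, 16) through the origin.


Reflection through origin: (x, y) -> (-x, -y)
(-1, 16) -> (1, -16)

(1, -16)


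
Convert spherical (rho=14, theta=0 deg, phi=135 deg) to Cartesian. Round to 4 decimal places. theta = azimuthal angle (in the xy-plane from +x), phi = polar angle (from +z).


x = 14 * sin(135) * cos(0) = 9.8995
y = 14 * sin(135) * sin(0) = 0
z = 14 * cos(135) = -9.8995

(9.8995, 0, -9.8995)


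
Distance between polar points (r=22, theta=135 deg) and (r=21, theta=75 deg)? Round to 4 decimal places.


d = sqrt(r1^2 + r2^2 - 2*r1*r2*cos(t2-t1))
d = sqrt(22^2 + 21^2 - 2*22*21*cos(75-135)) = 21.5174

21.5174


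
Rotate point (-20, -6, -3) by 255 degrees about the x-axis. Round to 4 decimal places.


x' = -20
y' = -6*cos(255) - -3*sin(255) = -1.3449
z' = -6*sin(255) + -3*cos(255) = 6.572

(-20, -1.3449, 6.572)


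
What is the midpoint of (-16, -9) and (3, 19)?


Midpoint = ((-16+3)/2, (-9+19)/2) = (-6.5, 5)

(-6.5, 5)


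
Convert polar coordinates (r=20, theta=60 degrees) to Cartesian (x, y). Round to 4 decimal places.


x = 20 * cos(60) = 10
y = 20 * sin(60) = 17.3205

(10, 17.3205)


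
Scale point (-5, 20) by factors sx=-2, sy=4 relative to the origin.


Scaling: (x*sx, y*sy) = (-5*-2, 20*4) = (10, 80)

(10, 80)


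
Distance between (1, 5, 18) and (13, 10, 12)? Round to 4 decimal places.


d = sqrt((13-1)^2 + (10-5)^2 + (12-18)^2) = 14.3178

14.3178


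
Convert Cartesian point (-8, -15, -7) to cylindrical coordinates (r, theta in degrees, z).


r = sqrt((-8)^2 + (-15)^2) = 17
theta = atan2(-15, -8) = 241.9275 deg
z = -7

r = 17, theta = 241.9275 deg, z = -7


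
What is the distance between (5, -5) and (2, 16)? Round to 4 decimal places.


d = sqrt((2-5)^2 + (16--5)^2) = 21.2132

21.2132


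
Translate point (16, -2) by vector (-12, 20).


Translation: (x+dx, y+dy) = (16+-12, -2+20) = (4, 18)

(4, 18)


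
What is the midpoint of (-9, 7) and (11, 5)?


Midpoint = ((-9+11)/2, (7+5)/2) = (1, 6)

(1, 6)


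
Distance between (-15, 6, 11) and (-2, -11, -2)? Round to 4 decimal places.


d = sqrt((-2--15)^2 + (-11-6)^2 + (-2-11)^2) = 25.04

25.04


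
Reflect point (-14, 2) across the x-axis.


Reflection across x-axis: (x, y) -> (x, -y)
(-14, 2) -> (-14, -2)

(-14, -2)


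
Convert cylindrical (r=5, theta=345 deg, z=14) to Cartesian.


x = 5 * cos(345) = 4.8296
y = 5 * sin(345) = -1.2941
z = 14

(4.8296, -1.2941, 14)


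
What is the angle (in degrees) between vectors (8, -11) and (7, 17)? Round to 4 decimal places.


dot = 8*7 + -11*17 = -131
|u| = 13.6015, |v| = 18.3848
cos(angle) = -0.5239
angle = 121.5925 degrees

121.5925 degrees


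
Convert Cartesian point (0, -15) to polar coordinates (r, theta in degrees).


r = sqrt(0^2 + (-15)^2) = 15
theta = atan2(-15, 0) = 270 degrees

r = 15, theta = 270 degrees


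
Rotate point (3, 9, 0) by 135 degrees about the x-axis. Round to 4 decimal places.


x' = 3
y' = 9*cos(135) - 0*sin(135) = -6.364
z' = 9*sin(135) + 0*cos(135) = 6.364

(3, -6.364, 6.364)


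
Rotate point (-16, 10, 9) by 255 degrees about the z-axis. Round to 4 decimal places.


x' = -16*cos(255) - 10*sin(255) = 13.8004
y' = -16*sin(255) + 10*cos(255) = 12.8666
z' = 9

(13.8004, 12.8666, 9)


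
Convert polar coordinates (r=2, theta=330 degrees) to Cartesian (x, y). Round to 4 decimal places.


x = 2 * cos(330) = 1.7321
y = 2 * sin(330) = -1

(1.7321, -1)


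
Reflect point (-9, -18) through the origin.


Reflection through origin: (x, y) -> (-x, -y)
(-9, -18) -> (9, 18)

(9, 18)


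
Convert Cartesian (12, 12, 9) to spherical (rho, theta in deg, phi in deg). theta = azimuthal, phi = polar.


rho = sqrt(12^2 + 12^2 + 9^2) = 19.2094
theta = atan2(12, 12) = 45 deg
phi = acos(9/19.2094) = 62.0616 deg

rho = 19.2094, theta = 45 deg, phi = 62.0616 deg


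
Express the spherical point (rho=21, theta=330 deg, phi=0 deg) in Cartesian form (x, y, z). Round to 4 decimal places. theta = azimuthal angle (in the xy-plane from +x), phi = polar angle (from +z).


x = 21 * sin(0) * cos(330) = 0
y = 21 * sin(0) * sin(330) = 0
z = 21 * cos(0) = 21

(0, 0, 21)


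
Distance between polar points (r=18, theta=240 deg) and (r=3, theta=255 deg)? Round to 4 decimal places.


d = sqrt(r1^2 + r2^2 - 2*r1*r2*cos(t2-t1))
d = sqrt(18^2 + 3^2 - 2*18*3*cos(255-240)) = 15.1222

15.1222


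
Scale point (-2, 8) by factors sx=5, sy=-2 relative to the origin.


Scaling: (x*sx, y*sy) = (-2*5, 8*-2) = (-10, -16)

(-10, -16)


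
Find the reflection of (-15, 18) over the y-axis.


Reflection across y-axis: (x, y) -> (-x, y)
(-15, 18) -> (15, 18)

(15, 18)


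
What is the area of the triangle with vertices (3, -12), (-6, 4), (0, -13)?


Area = |x1(y2-y3) + x2(y3-y1) + x3(y1-y2)| / 2
= |3*(4--13) + -6*(-13--12) + 0*(-12-4)| / 2
= 28.5

28.5


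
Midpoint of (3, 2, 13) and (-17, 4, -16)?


Midpoint = ((3+-17)/2, (2+4)/2, (13+-16)/2) = (-7, 3, -1.5)

(-7, 3, -1.5)


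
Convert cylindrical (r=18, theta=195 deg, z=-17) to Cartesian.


x = 18 * cos(195) = -17.3867
y = 18 * sin(195) = -4.6587
z = -17

(-17.3867, -4.6587, -17)


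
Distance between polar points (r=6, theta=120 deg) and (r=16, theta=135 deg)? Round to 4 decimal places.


d = sqrt(r1^2 + r2^2 - 2*r1*r2*cos(t2-t1))
d = sqrt(6^2 + 16^2 - 2*6*16*cos(135-120)) = 10.3219

10.3219


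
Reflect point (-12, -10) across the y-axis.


Reflection across y-axis: (x, y) -> (-x, y)
(-12, -10) -> (12, -10)

(12, -10)


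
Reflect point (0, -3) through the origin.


Reflection through origin: (x, y) -> (-x, -y)
(0, -3) -> (0, 3)

(0, 3)


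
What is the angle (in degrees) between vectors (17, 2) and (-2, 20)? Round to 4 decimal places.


dot = 17*-2 + 2*20 = 6
|u| = 17.1172, |v| = 20.0998
cos(angle) = 0.0174
angle = 89.0008 degrees

89.0008 degrees


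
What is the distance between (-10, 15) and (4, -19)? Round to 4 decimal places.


d = sqrt((4--10)^2 + (-19-15)^2) = 36.7696

36.7696


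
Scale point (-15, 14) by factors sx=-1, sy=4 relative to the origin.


Scaling: (x*sx, y*sy) = (-15*-1, 14*4) = (15, 56)

(15, 56)


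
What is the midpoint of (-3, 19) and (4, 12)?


Midpoint = ((-3+4)/2, (19+12)/2) = (0.5, 15.5)

(0.5, 15.5)


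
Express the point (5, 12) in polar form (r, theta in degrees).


r = sqrt(5^2 + 12^2) = 13
theta = atan2(12, 5) = 67.3801 degrees

r = 13, theta = 67.3801 degrees


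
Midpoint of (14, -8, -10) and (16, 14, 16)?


Midpoint = ((14+16)/2, (-8+14)/2, (-10+16)/2) = (15, 3, 3)

(15, 3, 3)


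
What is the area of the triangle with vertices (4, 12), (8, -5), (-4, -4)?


Area = |x1(y2-y3) + x2(y3-y1) + x3(y1-y2)| / 2
= |4*(-5--4) + 8*(-4-12) + -4*(12--5)| / 2
= 100

100


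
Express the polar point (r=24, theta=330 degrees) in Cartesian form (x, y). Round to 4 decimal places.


x = 24 * cos(330) = 20.7846
y = 24 * sin(330) = -12

(20.7846, -12)


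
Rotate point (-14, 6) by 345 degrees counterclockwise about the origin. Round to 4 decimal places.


x' = -14*cos(345) - 6*sin(345) = -11.97
y' = -14*sin(345) + 6*cos(345) = 9.419

(-11.97, 9.419)


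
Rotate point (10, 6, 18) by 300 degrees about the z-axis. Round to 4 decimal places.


x' = 10*cos(300) - 6*sin(300) = 10.1962
y' = 10*sin(300) + 6*cos(300) = -5.6603
z' = 18

(10.1962, -5.6603, 18)


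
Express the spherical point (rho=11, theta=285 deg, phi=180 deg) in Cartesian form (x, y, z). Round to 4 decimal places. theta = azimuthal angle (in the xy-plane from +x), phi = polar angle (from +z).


x = 11 * sin(180) * cos(285) = 0
y = 11 * sin(180) * sin(285) = 0
z = 11 * cos(180) = -11

(0, 0, -11)


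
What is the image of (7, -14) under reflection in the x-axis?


Reflection across x-axis: (x, y) -> (x, -y)
(7, -14) -> (7, 14)

(7, 14)


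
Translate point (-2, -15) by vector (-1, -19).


Translation: (x+dx, y+dy) = (-2+-1, -15+-19) = (-3, -34)

(-3, -34)


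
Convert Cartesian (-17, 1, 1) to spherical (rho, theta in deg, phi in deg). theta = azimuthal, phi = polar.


rho = sqrt((-17)^2 + 1^2 + 1^2) = 17.0587
theta = atan2(1, -17) = 176.6335 deg
phi = acos(1/17.0587) = 86.6393 deg

rho = 17.0587, theta = 176.6335 deg, phi = 86.6393 deg


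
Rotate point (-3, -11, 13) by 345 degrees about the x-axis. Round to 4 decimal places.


x' = -3
y' = -11*cos(345) - 13*sin(345) = -7.2605
z' = -11*sin(345) + 13*cos(345) = 15.404

(-3, -7.2605, 15.404)


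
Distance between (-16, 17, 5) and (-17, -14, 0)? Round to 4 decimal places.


d = sqrt((-17--16)^2 + (-14-17)^2 + (0-5)^2) = 31.4166

31.4166


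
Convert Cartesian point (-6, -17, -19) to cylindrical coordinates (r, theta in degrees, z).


r = sqrt((-6)^2 + (-17)^2) = 18.0278
theta = atan2(-17, -6) = 250.56 deg
z = -19

r = 18.0278, theta = 250.56 deg, z = -19


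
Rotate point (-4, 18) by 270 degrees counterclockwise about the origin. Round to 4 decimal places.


x' = -4*cos(270) - 18*sin(270) = 18
y' = -4*sin(270) + 18*cos(270) = 4

(18, 4)


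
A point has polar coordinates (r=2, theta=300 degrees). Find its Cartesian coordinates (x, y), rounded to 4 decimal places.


x = 2 * cos(300) = 1
y = 2 * sin(300) = -1.7321

(1, -1.7321)


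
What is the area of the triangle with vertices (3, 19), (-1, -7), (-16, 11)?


Area = |x1(y2-y3) + x2(y3-y1) + x3(y1-y2)| / 2
= |3*(-7-11) + -1*(11-19) + -16*(19--7)| / 2
= 231

231


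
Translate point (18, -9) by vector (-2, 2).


Translation: (x+dx, y+dy) = (18+-2, -9+2) = (16, -7)

(16, -7)


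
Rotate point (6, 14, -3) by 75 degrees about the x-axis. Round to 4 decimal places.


x' = 6
y' = 14*cos(75) - -3*sin(75) = 6.5212
z' = 14*sin(75) + -3*cos(75) = 12.7465

(6, 6.5212, 12.7465)


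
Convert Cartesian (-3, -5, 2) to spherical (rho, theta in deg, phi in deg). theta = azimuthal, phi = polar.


rho = sqrt((-3)^2 + (-5)^2 + 2^2) = 6.1644
theta = atan2(-5, -3) = 239.0362 deg
phi = acos(2/6.1644) = 71.0682 deg

rho = 6.1644, theta = 239.0362 deg, phi = 71.0682 deg


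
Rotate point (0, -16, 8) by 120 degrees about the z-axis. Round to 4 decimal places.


x' = 0*cos(120) - -16*sin(120) = 13.8564
y' = 0*sin(120) + -16*cos(120) = 8
z' = 8

(13.8564, 8, 8)


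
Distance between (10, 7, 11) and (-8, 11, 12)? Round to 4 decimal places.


d = sqrt((-8-10)^2 + (11-7)^2 + (12-11)^2) = 18.4662

18.4662


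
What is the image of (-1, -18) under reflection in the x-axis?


Reflection across x-axis: (x, y) -> (x, -y)
(-1, -18) -> (-1, 18)

(-1, 18)


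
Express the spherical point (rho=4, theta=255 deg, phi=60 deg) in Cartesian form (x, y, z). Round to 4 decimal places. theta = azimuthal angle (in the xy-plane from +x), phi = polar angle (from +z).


x = 4 * sin(60) * cos(255) = -0.8966
y = 4 * sin(60) * sin(255) = -3.3461
z = 4 * cos(60) = 2

(-0.8966, -3.3461, 2)


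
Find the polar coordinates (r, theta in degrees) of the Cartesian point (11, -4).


r = sqrt(11^2 + (-4)^2) = 11.7047
theta = atan2(-4, 11) = 340.0169 degrees

r = 11.7047, theta = 340.0169 degrees


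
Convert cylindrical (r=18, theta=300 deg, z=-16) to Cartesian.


x = 18 * cos(300) = 9
y = 18 * sin(300) = -15.5885
z = -16

(9, -15.5885, -16)


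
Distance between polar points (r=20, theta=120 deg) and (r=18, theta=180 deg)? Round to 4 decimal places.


d = sqrt(r1^2 + r2^2 - 2*r1*r2*cos(t2-t1))
d = sqrt(20^2 + 18^2 - 2*20*18*cos(180-120)) = 19.0788

19.0788


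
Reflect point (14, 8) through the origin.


Reflection through origin: (x, y) -> (-x, -y)
(14, 8) -> (-14, -8)

(-14, -8)


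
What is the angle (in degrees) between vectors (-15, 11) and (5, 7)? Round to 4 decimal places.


dot = -15*5 + 11*7 = 2
|u| = 18.6011, |v| = 8.6023
cos(angle) = 0.0125
angle = 89.2838 degrees

89.2838 degrees


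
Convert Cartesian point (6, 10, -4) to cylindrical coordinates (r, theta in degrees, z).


r = sqrt(6^2 + 10^2) = 11.6619
theta = atan2(10, 6) = 59.0362 deg
z = -4

r = 11.6619, theta = 59.0362 deg, z = -4


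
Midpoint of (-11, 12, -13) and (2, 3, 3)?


Midpoint = ((-11+2)/2, (12+3)/2, (-13+3)/2) = (-4.5, 7.5, -5)

(-4.5, 7.5, -5)


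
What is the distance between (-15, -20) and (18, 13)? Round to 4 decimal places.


d = sqrt((18--15)^2 + (13--20)^2) = 46.669

46.669


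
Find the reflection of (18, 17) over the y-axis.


Reflection across y-axis: (x, y) -> (-x, y)
(18, 17) -> (-18, 17)

(-18, 17)


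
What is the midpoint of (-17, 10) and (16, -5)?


Midpoint = ((-17+16)/2, (10+-5)/2) = (-0.5, 2.5)

(-0.5, 2.5)


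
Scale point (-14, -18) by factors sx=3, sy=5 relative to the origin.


Scaling: (x*sx, y*sy) = (-14*3, -18*5) = (-42, -90)

(-42, -90)


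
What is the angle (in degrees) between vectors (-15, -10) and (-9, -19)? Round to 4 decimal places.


dot = -15*-9 + -10*-19 = 325
|u| = 18.0278, |v| = 21.0238
cos(angle) = 0.8575
angle = 30.9638 degrees

30.9638 degrees


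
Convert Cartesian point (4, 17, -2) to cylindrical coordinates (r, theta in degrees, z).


r = sqrt(4^2 + 17^2) = 17.4642
theta = atan2(17, 4) = 76.7595 deg
z = -2

r = 17.4642, theta = 76.7595 deg, z = -2


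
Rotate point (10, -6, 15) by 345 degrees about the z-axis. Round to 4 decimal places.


x' = 10*cos(345) - -6*sin(345) = 8.1063
y' = 10*sin(345) + -6*cos(345) = -8.3837
z' = 15

(8.1063, -8.3837, 15)


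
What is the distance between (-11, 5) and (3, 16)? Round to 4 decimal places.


d = sqrt((3--11)^2 + (16-5)^2) = 17.8045

17.8045


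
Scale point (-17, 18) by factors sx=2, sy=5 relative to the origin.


Scaling: (x*sx, y*sy) = (-17*2, 18*5) = (-34, 90)

(-34, 90)


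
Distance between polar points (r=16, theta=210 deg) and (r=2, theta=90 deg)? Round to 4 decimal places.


d = sqrt(r1^2 + r2^2 - 2*r1*r2*cos(t2-t1))
d = sqrt(16^2 + 2^2 - 2*16*2*cos(90-210)) = 17.088

17.088


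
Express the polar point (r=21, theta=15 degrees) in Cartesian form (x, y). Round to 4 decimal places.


x = 21 * cos(15) = 20.2844
y = 21 * sin(15) = 5.4352

(20.2844, 5.4352)


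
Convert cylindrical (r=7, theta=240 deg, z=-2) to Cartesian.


x = 7 * cos(240) = -3.5
y = 7 * sin(240) = -6.0622
z = -2

(-3.5, -6.0622, -2)


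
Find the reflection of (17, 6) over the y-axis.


Reflection across y-axis: (x, y) -> (-x, y)
(17, 6) -> (-17, 6)

(-17, 6)


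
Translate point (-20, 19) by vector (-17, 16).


Translation: (x+dx, y+dy) = (-20+-17, 19+16) = (-37, 35)

(-37, 35)


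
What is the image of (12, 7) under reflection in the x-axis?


Reflection across x-axis: (x, y) -> (x, -y)
(12, 7) -> (12, -7)

(12, -7)


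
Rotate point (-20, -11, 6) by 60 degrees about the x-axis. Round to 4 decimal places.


x' = -20
y' = -11*cos(60) - 6*sin(60) = -10.6962
z' = -11*sin(60) + 6*cos(60) = -6.5263

(-20, -10.6962, -6.5263)


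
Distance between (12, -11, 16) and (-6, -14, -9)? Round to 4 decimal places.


d = sqrt((-6-12)^2 + (-14--11)^2 + (-9-16)^2) = 30.9516

30.9516


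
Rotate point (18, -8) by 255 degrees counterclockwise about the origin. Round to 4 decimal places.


x' = 18*cos(255) - -8*sin(255) = -12.3861
y' = 18*sin(255) + -8*cos(255) = -15.3161

(-12.3861, -15.3161)


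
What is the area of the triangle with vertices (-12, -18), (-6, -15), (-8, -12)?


Area = |x1(y2-y3) + x2(y3-y1) + x3(y1-y2)| / 2
= |-12*(-15--12) + -6*(-12--18) + -8*(-18--15)| / 2
= 12

12


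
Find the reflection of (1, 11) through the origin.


Reflection through origin: (x, y) -> (-x, -y)
(1, 11) -> (-1, -11)

(-1, -11)


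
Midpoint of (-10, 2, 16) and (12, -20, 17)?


Midpoint = ((-10+12)/2, (2+-20)/2, (16+17)/2) = (1, -9, 16.5)

(1, -9, 16.5)


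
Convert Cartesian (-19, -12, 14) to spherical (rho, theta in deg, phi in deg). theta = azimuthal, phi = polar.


rho = sqrt((-19)^2 + (-12)^2 + 14^2) = 26.4764
theta = atan2(-12, -19) = 212.2756 deg
phi = acos(14/26.4764) = 58.0774 deg

rho = 26.4764, theta = 212.2756 deg, phi = 58.0774 deg


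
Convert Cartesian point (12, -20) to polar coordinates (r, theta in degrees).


r = sqrt(12^2 + (-20)^2) = 23.3238
theta = atan2(-20, 12) = 300.9638 degrees

r = 23.3238, theta = 300.9638 degrees


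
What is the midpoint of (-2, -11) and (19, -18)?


Midpoint = ((-2+19)/2, (-11+-18)/2) = (8.5, -14.5)

(8.5, -14.5)


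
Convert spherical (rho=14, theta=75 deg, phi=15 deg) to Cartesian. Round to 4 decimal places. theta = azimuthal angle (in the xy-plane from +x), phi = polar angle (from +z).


x = 14 * sin(15) * cos(75) = 0.9378
y = 14 * sin(15) * sin(75) = 3.5
z = 14 * cos(15) = 13.523

(0.9378, 3.5, 13.523)


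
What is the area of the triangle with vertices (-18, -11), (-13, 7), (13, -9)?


Area = |x1(y2-y3) + x2(y3-y1) + x3(y1-y2)| / 2
= |-18*(7--9) + -13*(-9--11) + 13*(-11-7)| / 2
= 274

274


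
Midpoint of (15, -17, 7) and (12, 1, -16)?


Midpoint = ((15+12)/2, (-17+1)/2, (7+-16)/2) = (13.5, -8, -4.5)

(13.5, -8, -4.5)


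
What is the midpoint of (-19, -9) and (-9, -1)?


Midpoint = ((-19+-9)/2, (-9+-1)/2) = (-14, -5)

(-14, -5)


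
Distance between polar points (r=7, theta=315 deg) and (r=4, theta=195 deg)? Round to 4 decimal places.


d = sqrt(r1^2 + r2^2 - 2*r1*r2*cos(t2-t1))
d = sqrt(7^2 + 4^2 - 2*7*4*cos(195-315)) = 9.6437

9.6437


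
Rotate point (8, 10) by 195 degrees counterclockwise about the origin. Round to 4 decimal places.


x' = 8*cos(195) - 10*sin(195) = -5.1392
y' = 8*sin(195) + 10*cos(195) = -11.7298

(-5.1392, -11.7298)


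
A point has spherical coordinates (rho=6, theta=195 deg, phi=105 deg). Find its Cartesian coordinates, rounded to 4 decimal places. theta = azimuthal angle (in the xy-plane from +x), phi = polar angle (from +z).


x = 6 * sin(105) * cos(195) = -5.5981
y = 6 * sin(105) * sin(195) = -1.5
z = 6 * cos(105) = -1.5529

(-5.5981, -1.5, -1.5529)


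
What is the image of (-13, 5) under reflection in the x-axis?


Reflection across x-axis: (x, y) -> (x, -y)
(-13, 5) -> (-13, -5)

(-13, -5)


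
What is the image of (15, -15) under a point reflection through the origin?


Reflection through origin: (x, y) -> (-x, -y)
(15, -15) -> (-15, 15)

(-15, 15)


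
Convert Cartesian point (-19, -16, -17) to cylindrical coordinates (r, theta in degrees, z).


r = sqrt((-19)^2 + (-16)^2) = 24.8395
theta = atan2(-16, -19) = 220.1009 deg
z = -17

r = 24.8395, theta = 220.1009 deg, z = -17


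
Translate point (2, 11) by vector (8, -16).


Translation: (x+dx, y+dy) = (2+8, 11+-16) = (10, -5)

(10, -5)


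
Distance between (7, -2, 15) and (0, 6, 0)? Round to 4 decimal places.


d = sqrt((0-7)^2 + (6--2)^2 + (0-15)^2) = 18.3848

18.3848


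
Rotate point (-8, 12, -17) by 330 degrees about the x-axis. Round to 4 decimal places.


x' = -8
y' = 12*cos(330) - -17*sin(330) = 1.8923
z' = 12*sin(330) + -17*cos(330) = -20.7224

(-8, 1.8923, -20.7224)


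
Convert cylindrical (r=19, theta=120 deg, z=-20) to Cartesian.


x = 19 * cos(120) = -9.5
y = 19 * sin(120) = 16.4545
z = -20

(-9.5, 16.4545, -20)


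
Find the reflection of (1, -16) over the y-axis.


Reflection across y-axis: (x, y) -> (-x, y)
(1, -16) -> (-1, -16)

(-1, -16)


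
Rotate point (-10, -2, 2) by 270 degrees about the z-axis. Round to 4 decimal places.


x' = -10*cos(270) - -2*sin(270) = -2
y' = -10*sin(270) + -2*cos(270) = 10
z' = 2

(-2, 10, 2)


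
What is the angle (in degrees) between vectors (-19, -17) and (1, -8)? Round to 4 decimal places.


dot = -19*1 + -17*-8 = 117
|u| = 25.4951, |v| = 8.0623
cos(angle) = 0.5692
angle = 55.3048 degrees

55.3048 degrees


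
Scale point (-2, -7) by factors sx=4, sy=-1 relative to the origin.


Scaling: (x*sx, y*sy) = (-2*4, -7*-1) = (-8, 7)

(-8, 7)


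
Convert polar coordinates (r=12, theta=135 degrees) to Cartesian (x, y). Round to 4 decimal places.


x = 12 * cos(135) = -8.4853
y = 12 * sin(135) = 8.4853

(-8.4853, 8.4853)


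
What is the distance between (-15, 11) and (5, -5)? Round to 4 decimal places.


d = sqrt((5--15)^2 + (-5-11)^2) = 25.6125

25.6125


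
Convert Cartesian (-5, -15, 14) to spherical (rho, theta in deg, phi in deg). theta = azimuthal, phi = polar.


rho = sqrt((-5)^2 + (-15)^2 + 14^2) = 21.1187
theta = atan2(-15, -5) = 251.5651 deg
phi = acos(14/21.1187) = 48.4771 deg

rho = 21.1187, theta = 251.5651 deg, phi = 48.4771 deg


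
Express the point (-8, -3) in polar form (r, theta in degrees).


r = sqrt((-8)^2 + (-3)^2) = 8.544
theta = atan2(-3, -8) = 200.556 degrees

r = 8.544, theta = 200.556 degrees


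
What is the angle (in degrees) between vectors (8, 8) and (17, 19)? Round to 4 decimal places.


dot = 8*17 + 8*19 = 288
|u| = 11.3137, |v| = 25.4951
cos(angle) = 0.9985
angle = 3.1798 degrees

3.1798 degrees


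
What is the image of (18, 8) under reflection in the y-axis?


Reflection across y-axis: (x, y) -> (-x, y)
(18, 8) -> (-18, 8)

(-18, 8)


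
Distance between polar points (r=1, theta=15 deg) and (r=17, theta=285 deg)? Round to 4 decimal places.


d = sqrt(r1^2 + r2^2 - 2*r1*r2*cos(t2-t1))
d = sqrt(1^2 + 17^2 - 2*1*17*cos(285-15)) = 17.0294

17.0294


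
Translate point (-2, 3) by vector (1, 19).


Translation: (x+dx, y+dy) = (-2+1, 3+19) = (-1, 22)

(-1, 22)


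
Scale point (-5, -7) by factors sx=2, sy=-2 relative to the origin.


Scaling: (x*sx, y*sy) = (-5*2, -7*-2) = (-10, 14)

(-10, 14)


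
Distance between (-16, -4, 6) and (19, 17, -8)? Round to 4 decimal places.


d = sqrt((19--16)^2 + (17--4)^2 + (-8-6)^2) = 43.1509

43.1509


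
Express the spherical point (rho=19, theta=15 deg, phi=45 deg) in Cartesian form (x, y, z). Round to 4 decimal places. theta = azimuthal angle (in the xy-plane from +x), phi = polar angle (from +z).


x = 19 * sin(45) * cos(15) = 12.9772
y = 19 * sin(45) * sin(15) = 3.4772
z = 19 * cos(45) = 13.435

(12.9772, 3.4772, 13.435)


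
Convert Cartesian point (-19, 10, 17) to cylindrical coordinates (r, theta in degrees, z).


r = sqrt((-19)^2 + 10^2) = 21.4709
theta = atan2(10, -19) = 152.2415 deg
z = 17

r = 21.4709, theta = 152.2415 deg, z = 17


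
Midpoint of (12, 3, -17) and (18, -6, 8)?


Midpoint = ((12+18)/2, (3+-6)/2, (-17+8)/2) = (15, -1.5, -4.5)

(15, -1.5, -4.5)


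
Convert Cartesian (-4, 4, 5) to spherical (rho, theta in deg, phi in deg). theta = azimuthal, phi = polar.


rho = sqrt((-4)^2 + 4^2 + 5^2) = 7.5498
theta = atan2(4, -4) = 135 deg
phi = acos(5/7.5498) = 48.5271 deg

rho = 7.5498, theta = 135 deg, phi = 48.5271 deg


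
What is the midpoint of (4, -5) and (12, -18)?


Midpoint = ((4+12)/2, (-5+-18)/2) = (8, -11.5)

(8, -11.5)


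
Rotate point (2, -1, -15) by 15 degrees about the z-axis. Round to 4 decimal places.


x' = 2*cos(15) - -1*sin(15) = 2.1907
y' = 2*sin(15) + -1*cos(15) = -0.4483
z' = -15

(2.1907, -0.4483, -15)


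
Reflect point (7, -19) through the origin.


Reflection through origin: (x, y) -> (-x, -y)
(7, -19) -> (-7, 19)

(-7, 19)


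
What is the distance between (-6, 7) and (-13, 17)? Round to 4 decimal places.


d = sqrt((-13--6)^2 + (17-7)^2) = 12.2066

12.2066


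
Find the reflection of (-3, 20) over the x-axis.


Reflection across x-axis: (x, y) -> (x, -y)
(-3, 20) -> (-3, -20)

(-3, -20)


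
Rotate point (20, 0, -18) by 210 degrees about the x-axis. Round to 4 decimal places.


x' = 20
y' = 0*cos(210) - -18*sin(210) = -9
z' = 0*sin(210) + -18*cos(210) = 15.5885

(20, -9, 15.5885)


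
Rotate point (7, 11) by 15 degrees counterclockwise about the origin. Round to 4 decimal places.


x' = 7*cos(15) - 11*sin(15) = 3.9145
y' = 7*sin(15) + 11*cos(15) = 12.4369

(3.9145, 12.4369)


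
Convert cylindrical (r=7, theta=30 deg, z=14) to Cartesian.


x = 7 * cos(30) = 6.0622
y = 7 * sin(30) = 3.5
z = 14

(6.0622, 3.5, 14)


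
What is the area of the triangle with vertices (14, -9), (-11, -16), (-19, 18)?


Area = |x1(y2-y3) + x2(y3-y1) + x3(y1-y2)| / 2
= |14*(-16-18) + -11*(18--9) + -19*(-9--16)| / 2
= 453

453


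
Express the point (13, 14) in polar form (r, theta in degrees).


r = sqrt(13^2 + 14^2) = 19.105
theta = atan2(14, 13) = 47.1211 degrees

r = 19.105, theta = 47.1211 degrees


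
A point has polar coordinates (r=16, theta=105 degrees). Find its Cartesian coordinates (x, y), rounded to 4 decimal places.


x = 16 * cos(105) = -4.1411
y = 16 * sin(105) = 15.4548

(-4.1411, 15.4548)


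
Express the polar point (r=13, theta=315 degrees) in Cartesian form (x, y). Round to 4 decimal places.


x = 13 * cos(315) = 9.1924
y = 13 * sin(315) = -9.1924

(9.1924, -9.1924)


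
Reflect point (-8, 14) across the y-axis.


Reflection across y-axis: (x, y) -> (-x, y)
(-8, 14) -> (8, 14)

(8, 14)


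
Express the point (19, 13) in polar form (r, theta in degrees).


r = sqrt(19^2 + 13^2) = 23.0217
theta = atan2(13, 19) = 34.3803 degrees

r = 23.0217, theta = 34.3803 degrees


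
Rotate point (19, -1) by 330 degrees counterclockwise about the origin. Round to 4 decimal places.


x' = 19*cos(330) - -1*sin(330) = 15.9545
y' = 19*sin(330) + -1*cos(330) = -10.366

(15.9545, -10.366)


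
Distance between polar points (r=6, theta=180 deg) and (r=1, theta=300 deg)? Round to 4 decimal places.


d = sqrt(r1^2 + r2^2 - 2*r1*r2*cos(t2-t1))
d = sqrt(6^2 + 1^2 - 2*6*1*cos(300-180)) = 6.5574

6.5574


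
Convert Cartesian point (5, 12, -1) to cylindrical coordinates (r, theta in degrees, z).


r = sqrt(5^2 + 12^2) = 13
theta = atan2(12, 5) = 67.3801 deg
z = -1

r = 13, theta = 67.3801 deg, z = -1


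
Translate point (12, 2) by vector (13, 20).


Translation: (x+dx, y+dy) = (12+13, 2+20) = (25, 22)

(25, 22)


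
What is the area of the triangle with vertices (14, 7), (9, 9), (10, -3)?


Area = |x1(y2-y3) + x2(y3-y1) + x3(y1-y2)| / 2
= |14*(9--3) + 9*(-3-7) + 10*(7-9)| / 2
= 29

29


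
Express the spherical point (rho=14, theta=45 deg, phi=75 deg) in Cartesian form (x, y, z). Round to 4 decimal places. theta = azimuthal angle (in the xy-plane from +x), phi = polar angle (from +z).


x = 14 * sin(75) * cos(45) = 9.5622
y = 14 * sin(75) * sin(45) = 9.5622
z = 14 * cos(75) = 3.6235

(9.5622, 9.5622, 3.6235)
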